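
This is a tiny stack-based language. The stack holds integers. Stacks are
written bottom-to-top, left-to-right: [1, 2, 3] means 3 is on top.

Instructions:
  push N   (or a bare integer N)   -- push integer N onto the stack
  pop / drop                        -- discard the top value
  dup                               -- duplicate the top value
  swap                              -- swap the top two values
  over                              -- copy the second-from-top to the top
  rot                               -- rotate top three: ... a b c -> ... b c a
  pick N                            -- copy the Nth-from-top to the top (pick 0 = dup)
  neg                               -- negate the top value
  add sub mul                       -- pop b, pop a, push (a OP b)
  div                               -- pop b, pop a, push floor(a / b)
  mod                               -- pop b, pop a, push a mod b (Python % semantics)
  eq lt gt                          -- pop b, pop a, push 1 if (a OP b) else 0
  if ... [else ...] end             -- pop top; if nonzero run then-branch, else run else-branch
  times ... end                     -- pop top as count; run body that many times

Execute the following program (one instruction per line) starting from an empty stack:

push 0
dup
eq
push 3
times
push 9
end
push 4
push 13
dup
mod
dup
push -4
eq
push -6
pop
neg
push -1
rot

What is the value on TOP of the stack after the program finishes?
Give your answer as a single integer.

Answer: 0

Derivation:
After 'push 0': [0]
After 'dup': [0, 0]
After 'eq': [1]
After 'push 3': [1, 3]
After 'times': [1]
After 'push 9': [1, 9]
After 'push 9': [1, 9, 9]
After 'push 9': [1, 9, 9, 9]
After 'push 4': [1, 9, 9, 9, 4]
After 'push 13': [1, 9, 9, 9, 4, 13]
After 'dup': [1, 9, 9, 9, 4, 13, 13]
After 'mod': [1, 9, 9, 9, 4, 0]
After 'dup': [1, 9, 9, 9, 4, 0, 0]
After 'push -4': [1, 9, 9, 9, 4, 0, 0, -4]
After 'eq': [1, 9, 9, 9, 4, 0, 0]
After 'push -6': [1, 9, 9, 9, 4, 0, 0, -6]
After 'pop': [1, 9, 9, 9, 4, 0, 0]
After 'neg': [1, 9, 9, 9, 4, 0, 0]
After 'push -1': [1, 9, 9, 9, 4, 0, 0, -1]
After 'rot': [1, 9, 9, 9, 4, 0, -1, 0]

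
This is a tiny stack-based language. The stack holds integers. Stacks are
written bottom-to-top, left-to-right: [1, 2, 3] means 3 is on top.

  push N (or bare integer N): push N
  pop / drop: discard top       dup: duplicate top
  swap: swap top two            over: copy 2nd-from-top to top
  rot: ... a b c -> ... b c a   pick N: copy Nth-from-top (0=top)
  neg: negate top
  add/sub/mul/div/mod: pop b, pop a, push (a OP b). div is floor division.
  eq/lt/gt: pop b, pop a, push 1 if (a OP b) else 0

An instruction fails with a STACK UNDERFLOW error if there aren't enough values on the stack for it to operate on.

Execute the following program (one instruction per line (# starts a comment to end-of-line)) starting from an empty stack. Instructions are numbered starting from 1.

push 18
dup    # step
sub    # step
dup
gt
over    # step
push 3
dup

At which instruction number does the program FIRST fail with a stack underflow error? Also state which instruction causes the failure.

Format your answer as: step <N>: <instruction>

Step 1 ('push 18'): stack = [18], depth = 1
Step 2 ('dup'): stack = [18, 18], depth = 2
Step 3 ('sub'): stack = [0], depth = 1
Step 4 ('dup'): stack = [0, 0], depth = 2
Step 5 ('gt'): stack = [0], depth = 1
Step 6 ('over'): needs 2 value(s) but depth is 1 — STACK UNDERFLOW

Answer: step 6: over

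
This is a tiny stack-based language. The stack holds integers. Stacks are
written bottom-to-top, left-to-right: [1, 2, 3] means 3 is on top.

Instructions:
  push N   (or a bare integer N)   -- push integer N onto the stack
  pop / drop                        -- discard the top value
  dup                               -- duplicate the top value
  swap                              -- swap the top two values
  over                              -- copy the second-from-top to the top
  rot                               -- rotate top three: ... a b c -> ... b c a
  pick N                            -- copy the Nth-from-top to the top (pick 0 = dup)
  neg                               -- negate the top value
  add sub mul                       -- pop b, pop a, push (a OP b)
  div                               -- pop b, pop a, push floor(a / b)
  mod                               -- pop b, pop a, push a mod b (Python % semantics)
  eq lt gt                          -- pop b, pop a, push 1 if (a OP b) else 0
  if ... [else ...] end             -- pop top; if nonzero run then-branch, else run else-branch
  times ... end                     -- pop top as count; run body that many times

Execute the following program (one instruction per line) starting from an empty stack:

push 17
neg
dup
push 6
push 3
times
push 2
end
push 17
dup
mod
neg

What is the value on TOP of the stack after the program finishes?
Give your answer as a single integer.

Answer: 0

Derivation:
After 'push 17': [17]
After 'neg': [-17]
After 'dup': [-17, -17]
After 'push 6': [-17, -17, 6]
After 'push 3': [-17, -17, 6, 3]
After 'times': [-17, -17, 6]
After 'push 2': [-17, -17, 6, 2]
After 'push 2': [-17, -17, 6, 2, 2]
After 'push 2': [-17, -17, 6, 2, 2, 2]
After 'push 17': [-17, -17, 6, 2, 2, 2, 17]
After 'dup': [-17, -17, 6, 2, 2, 2, 17, 17]
After 'mod': [-17, -17, 6, 2, 2, 2, 0]
After 'neg': [-17, -17, 6, 2, 2, 2, 0]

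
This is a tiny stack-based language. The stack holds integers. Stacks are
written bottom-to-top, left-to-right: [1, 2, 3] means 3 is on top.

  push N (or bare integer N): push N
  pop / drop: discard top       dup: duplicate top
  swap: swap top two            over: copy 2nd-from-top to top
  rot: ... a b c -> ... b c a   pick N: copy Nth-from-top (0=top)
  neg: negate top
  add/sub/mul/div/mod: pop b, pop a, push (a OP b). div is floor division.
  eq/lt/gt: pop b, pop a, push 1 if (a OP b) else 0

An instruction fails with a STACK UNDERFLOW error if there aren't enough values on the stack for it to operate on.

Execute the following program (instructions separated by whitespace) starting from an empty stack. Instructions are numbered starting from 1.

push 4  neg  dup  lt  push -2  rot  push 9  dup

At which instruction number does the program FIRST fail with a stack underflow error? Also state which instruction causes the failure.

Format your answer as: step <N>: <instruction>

Answer: step 6: rot

Derivation:
Step 1 ('push 4'): stack = [4], depth = 1
Step 2 ('neg'): stack = [-4], depth = 1
Step 3 ('dup'): stack = [-4, -4], depth = 2
Step 4 ('lt'): stack = [0], depth = 1
Step 5 ('push -2'): stack = [0, -2], depth = 2
Step 6 ('rot'): needs 3 value(s) but depth is 2 — STACK UNDERFLOW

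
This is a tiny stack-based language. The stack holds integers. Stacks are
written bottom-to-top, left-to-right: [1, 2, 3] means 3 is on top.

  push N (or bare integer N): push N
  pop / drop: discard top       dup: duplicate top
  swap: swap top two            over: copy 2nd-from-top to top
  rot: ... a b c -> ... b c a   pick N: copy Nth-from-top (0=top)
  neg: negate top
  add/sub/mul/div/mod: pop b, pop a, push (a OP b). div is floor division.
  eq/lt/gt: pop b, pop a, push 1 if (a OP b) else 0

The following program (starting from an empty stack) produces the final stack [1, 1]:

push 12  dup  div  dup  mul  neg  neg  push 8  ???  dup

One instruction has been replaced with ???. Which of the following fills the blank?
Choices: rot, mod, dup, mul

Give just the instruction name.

Answer: mod

Derivation:
Stack before ???: [1, 8]
Stack after ???:  [1]
Checking each choice:
  rot: stack underflow (need 3, have 2)
  mod: MATCH
  dup: produces [1, 8, 8, 8]
  mul: produces [8, 8]


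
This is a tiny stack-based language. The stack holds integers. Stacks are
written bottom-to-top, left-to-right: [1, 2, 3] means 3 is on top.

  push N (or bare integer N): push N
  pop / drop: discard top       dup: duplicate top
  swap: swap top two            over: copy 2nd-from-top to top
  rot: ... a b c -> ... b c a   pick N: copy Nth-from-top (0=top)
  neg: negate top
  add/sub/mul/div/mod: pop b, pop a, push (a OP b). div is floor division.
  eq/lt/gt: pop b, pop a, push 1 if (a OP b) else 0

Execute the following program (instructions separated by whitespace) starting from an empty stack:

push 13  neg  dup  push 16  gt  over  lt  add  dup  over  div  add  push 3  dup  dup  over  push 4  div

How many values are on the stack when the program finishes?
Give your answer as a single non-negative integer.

Answer: 5

Derivation:
After 'push 13': stack = [13] (depth 1)
After 'neg': stack = [-13] (depth 1)
After 'dup': stack = [-13, -13] (depth 2)
After 'push 16': stack = [-13, -13, 16] (depth 3)
After 'gt': stack = [-13, 0] (depth 2)
After 'over': stack = [-13, 0, -13] (depth 3)
After 'lt': stack = [-13, 0] (depth 2)
After 'add': stack = [-13] (depth 1)
After 'dup': stack = [-13, -13] (depth 2)
After 'over': stack = [-13, -13, -13] (depth 3)
After 'div': stack = [-13, 1] (depth 2)
After 'add': stack = [-12] (depth 1)
After 'push 3': stack = [-12, 3] (depth 2)
After 'dup': stack = [-12, 3, 3] (depth 3)
After 'dup': stack = [-12, 3, 3, 3] (depth 4)
After 'over': stack = [-12, 3, 3, 3, 3] (depth 5)
After 'push 4': stack = [-12, 3, 3, 3, 3, 4] (depth 6)
After 'div': stack = [-12, 3, 3, 3, 0] (depth 5)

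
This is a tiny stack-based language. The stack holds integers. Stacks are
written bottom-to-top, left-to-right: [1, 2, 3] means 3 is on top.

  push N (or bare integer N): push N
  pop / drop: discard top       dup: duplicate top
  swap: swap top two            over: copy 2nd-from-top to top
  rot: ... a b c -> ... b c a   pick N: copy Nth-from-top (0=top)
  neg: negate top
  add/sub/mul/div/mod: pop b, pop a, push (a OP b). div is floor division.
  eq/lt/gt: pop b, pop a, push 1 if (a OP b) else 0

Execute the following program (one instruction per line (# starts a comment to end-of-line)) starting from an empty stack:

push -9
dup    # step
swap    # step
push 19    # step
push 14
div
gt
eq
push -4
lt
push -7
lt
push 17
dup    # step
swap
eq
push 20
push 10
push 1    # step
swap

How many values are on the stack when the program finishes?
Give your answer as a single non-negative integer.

After 'push -9': stack = [-9] (depth 1)
After 'dup': stack = [-9, -9] (depth 2)
After 'swap': stack = [-9, -9] (depth 2)
After 'push 19': stack = [-9, -9, 19] (depth 3)
After 'push 14': stack = [-9, -9, 19, 14] (depth 4)
After 'div': stack = [-9, -9, 1] (depth 3)
After 'gt': stack = [-9, 0] (depth 2)
After 'eq': stack = [0] (depth 1)
After 'push -4': stack = [0, -4] (depth 2)
After 'lt': stack = [0] (depth 1)
After 'push -7': stack = [0, -7] (depth 2)
After 'lt': stack = [0] (depth 1)
After 'push 17': stack = [0, 17] (depth 2)
After 'dup': stack = [0, 17, 17] (depth 3)
After 'swap': stack = [0, 17, 17] (depth 3)
After 'eq': stack = [0, 1] (depth 2)
After 'push 20': stack = [0, 1, 20] (depth 3)
After 'push 10': stack = [0, 1, 20, 10] (depth 4)
After 'push 1': stack = [0, 1, 20, 10, 1] (depth 5)
After 'swap': stack = [0, 1, 20, 1, 10] (depth 5)

Answer: 5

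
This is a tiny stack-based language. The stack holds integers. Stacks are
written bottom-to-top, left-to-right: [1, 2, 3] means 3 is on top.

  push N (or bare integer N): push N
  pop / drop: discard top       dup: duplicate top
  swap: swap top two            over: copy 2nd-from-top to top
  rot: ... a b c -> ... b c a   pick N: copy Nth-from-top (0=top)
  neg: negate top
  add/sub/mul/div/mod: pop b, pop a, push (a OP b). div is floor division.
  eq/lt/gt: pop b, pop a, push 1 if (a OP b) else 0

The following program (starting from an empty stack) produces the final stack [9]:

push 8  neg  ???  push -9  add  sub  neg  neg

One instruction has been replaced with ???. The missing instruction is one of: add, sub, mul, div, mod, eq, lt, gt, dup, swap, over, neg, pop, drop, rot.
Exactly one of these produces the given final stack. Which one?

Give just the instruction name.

Stack before ???: [-8]
Stack after ???:  [-8, -8]
The instruction that transforms [-8] -> [-8, -8] is: dup

Answer: dup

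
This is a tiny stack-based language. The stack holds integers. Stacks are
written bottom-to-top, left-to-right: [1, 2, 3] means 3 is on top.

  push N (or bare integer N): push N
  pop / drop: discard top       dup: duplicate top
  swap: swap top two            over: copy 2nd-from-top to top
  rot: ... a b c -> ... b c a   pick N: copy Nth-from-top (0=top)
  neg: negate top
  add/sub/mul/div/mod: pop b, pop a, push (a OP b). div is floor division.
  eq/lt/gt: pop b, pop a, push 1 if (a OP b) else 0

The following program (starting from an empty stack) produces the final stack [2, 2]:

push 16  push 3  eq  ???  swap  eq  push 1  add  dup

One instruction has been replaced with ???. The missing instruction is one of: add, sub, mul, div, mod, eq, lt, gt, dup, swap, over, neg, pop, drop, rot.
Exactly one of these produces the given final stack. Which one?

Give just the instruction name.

Answer: dup

Derivation:
Stack before ???: [0]
Stack after ???:  [0, 0]
The instruction that transforms [0] -> [0, 0] is: dup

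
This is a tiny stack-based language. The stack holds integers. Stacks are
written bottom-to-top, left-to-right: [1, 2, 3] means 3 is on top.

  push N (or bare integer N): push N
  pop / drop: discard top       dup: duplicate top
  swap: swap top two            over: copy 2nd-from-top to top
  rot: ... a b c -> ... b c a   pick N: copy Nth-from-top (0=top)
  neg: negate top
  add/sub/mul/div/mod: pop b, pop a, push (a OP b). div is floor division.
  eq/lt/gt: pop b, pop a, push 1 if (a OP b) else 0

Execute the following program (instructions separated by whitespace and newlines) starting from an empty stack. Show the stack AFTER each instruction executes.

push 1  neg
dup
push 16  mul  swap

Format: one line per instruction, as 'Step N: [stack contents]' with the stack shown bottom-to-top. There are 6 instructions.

Step 1: [1]
Step 2: [-1]
Step 3: [-1, -1]
Step 4: [-1, -1, 16]
Step 5: [-1, -16]
Step 6: [-16, -1]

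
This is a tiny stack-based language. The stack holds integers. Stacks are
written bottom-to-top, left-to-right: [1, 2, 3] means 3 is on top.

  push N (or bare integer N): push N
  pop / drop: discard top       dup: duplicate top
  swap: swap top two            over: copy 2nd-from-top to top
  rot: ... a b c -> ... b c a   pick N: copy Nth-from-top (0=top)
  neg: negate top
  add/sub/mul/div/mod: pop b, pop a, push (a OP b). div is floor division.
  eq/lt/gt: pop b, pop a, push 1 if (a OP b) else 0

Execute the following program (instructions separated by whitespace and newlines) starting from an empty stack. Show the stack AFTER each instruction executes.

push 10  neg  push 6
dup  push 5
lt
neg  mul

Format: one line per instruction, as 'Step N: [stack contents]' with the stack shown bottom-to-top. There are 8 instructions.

Step 1: [10]
Step 2: [-10]
Step 3: [-10, 6]
Step 4: [-10, 6, 6]
Step 5: [-10, 6, 6, 5]
Step 6: [-10, 6, 0]
Step 7: [-10, 6, 0]
Step 8: [-10, 0]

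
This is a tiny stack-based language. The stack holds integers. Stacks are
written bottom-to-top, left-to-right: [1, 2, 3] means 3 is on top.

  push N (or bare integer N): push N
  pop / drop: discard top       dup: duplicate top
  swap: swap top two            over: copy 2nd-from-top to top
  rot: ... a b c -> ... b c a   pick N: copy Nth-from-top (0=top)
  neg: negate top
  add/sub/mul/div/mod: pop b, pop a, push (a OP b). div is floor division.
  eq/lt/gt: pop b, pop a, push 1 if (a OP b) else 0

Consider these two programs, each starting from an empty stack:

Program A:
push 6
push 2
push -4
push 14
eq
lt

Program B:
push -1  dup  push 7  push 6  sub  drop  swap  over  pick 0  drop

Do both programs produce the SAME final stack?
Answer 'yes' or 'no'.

Answer: no

Derivation:
Program A trace:
  After 'push 6': [6]
  After 'push 2': [6, 2]
  After 'push -4': [6, 2, -4]
  After 'push 14': [6, 2, -4, 14]
  After 'eq': [6, 2, 0]
  After 'lt': [6, 0]
Program A final stack: [6, 0]

Program B trace:
  After 'push -1': [-1]
  After 'dup': [-1, -1]
  After 'push 7': [-1, -1, 7]
  After 'push 6': [-1, -1, 7, 6]
  After 'sub': [-1, -1, 1]
  After 'drop': [-1, -1]
  After 'swap': [-1, -1]
  After 'over': [-1, -1, -1]
  After 'pick 0': [-1, -1, -1, -1]
  After 'drop': [-1, -1, -1]
Program B final stack: [-1, -1, -1]
Same: no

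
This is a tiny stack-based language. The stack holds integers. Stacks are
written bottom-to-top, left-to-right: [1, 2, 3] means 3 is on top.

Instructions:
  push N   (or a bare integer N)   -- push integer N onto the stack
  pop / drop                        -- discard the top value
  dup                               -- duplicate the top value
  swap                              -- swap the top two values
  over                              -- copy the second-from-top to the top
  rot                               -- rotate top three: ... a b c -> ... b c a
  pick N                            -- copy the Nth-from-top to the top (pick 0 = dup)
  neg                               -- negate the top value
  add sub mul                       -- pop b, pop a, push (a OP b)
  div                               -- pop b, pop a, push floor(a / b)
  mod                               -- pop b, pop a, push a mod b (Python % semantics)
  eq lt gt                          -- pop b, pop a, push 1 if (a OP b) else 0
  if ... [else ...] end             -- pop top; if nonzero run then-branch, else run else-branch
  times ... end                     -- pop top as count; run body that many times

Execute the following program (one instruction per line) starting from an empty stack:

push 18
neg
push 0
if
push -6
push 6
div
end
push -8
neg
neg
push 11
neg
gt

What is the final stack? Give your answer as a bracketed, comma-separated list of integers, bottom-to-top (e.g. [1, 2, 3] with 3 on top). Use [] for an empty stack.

Answer: [-18, 1]

Derivation:
After 'push 18': [18]
After 'neg': [-18]
After 'push 0': [-18, 0]
After 'if': [-18]
After 'push -8': [-18, -8]
After 'neg': [-18, 8]
After 'neg': [-18, -8]
After 'push 11': [-18, -8, 11]
After 'neg': [-18, -8, -11]
After 'gt': [-18, 1]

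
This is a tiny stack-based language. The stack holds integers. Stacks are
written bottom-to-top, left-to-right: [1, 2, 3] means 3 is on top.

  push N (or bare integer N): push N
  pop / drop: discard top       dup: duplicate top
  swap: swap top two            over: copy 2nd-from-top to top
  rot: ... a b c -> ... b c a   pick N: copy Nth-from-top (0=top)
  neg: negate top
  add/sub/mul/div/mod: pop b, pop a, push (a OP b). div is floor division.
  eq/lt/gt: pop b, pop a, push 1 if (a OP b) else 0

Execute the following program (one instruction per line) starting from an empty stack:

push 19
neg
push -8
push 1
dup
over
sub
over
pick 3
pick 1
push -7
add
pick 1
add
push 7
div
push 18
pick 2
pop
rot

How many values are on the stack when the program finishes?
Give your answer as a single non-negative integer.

After 'push 19': stack = [19] (depth 1)
After 'neg': stack = [-19] (depth 1)
After 'push -8': stack = [-19, -8] (depth 2)
After 'push 1': stack = [-19, -8, 1] (depth 3)
After 'dup': stack = [-19, -8, 1, 1] (depth 4)
After 'over': stack = [-19, -8, 1, 1, 1] (depth 5)
After 'sub': stack = [-19, -8, 1, 0] (depth 4)
After 'over': stack = [-19, -8, 1, 0, 1] (depth 5)
After 'pick 3': stack = [-19, -8, 1, 0, 1, -8] (depth 6)
After 'pick 1': stack = [-19, -8, 1, 0, 1, -8, 1] (depth 7)
After 'push -7': stack = [-19, -8, 1, 0, 1, -8, 1, -7] (depth 8)
After 'add': stack = [-19, -8, 1, 0, 1, -8, -6] (depth 7)
After 'pick 1': stack = [-19, -8, 1, 0, 1, -8, -6, -8] (depth 8)
After 'add': stack = [-19, -8, 1, 0, 1, -8, -14] (depth 7)
After 'push 7': stack = [-19, -8, 1, 0, 1, -8, -14, 7] (depth 8)
After 'div': stack = [-19, -8, 1, 0, 1, -8, -2] (depth 7)
After 'push 18': stack = [-19, -8, 1, 0, 1, -8, -2, 18] (depth 8)
After 'pick 2': stack = [-19, -8, 1, 0, 1, -8, -2, 18, -8] (depth 9)
After 'pop': stack = [-19, -8, 1, 0, 1, -8, -2, 18] (depth 8)
After 'rot': stack = [-19, -8, 1, 0, 1, -2, 18, -8] (depth 8)

Answer: 8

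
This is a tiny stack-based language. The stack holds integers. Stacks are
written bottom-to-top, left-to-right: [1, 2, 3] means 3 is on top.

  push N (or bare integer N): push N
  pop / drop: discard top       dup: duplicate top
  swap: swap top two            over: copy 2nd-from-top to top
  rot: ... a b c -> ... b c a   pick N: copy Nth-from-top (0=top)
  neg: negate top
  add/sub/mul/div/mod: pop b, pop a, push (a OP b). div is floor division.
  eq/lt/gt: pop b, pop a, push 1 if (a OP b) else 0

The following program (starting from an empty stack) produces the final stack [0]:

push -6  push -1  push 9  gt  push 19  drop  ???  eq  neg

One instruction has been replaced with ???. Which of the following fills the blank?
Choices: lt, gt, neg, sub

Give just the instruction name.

Answer: neg

Derivation:
Stack before ???: [-6, 0]
Stack after ???:  [-6, 0]
Checking each choice:
  lt: stack underflow (need 2, have 1)
  gt: stack underflow (need 2, have 1)
  neg: MATCH
  sub: stack underflow (need 2, have 1)


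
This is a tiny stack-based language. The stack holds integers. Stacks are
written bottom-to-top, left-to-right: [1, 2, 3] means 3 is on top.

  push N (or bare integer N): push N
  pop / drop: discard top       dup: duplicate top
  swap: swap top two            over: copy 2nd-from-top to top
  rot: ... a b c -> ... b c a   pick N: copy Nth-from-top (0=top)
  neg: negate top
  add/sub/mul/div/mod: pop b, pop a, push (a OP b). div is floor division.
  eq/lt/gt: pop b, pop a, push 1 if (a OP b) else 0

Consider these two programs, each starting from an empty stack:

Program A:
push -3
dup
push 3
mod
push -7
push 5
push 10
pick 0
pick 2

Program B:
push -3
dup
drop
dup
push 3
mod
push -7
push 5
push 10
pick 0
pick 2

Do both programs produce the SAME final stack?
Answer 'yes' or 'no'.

Program A trace:
  After 'push -3': [-3]
  After 'dup': [-3, -3]
  After 'push 3': [-3, -3, 3]
  After 'mod': [-3, 0]
  After 'push -7': [-3, 0, -7]
  After 'push 5': [-3, 0, -7, 5]
  After 'push 10': [-3, 0, -7, 5, 10]
  After 'pick 0': [-3, 0, -7, 5, 10, 10]
  After 'pick 2': [-3, 0, -7, 5, 10, 10, 5]
Program A final stack: [-3, 0, -7, 5, 10, 10, 5]

Program B trace:
  After 'push -3': [-3]
  After 'dup': [-3, -3]
  After 'drop': [-3]
  After 'dup': [-3, -3]
  After 'push 3': [-3, -3, 3]
  After 'mod': [-3, 0]
  After 'push -7': [-3, 0, -7]
  After 'push 5': [-3, 0, -7, 5]
  After 'push 10': [-3, 0, -7, 5, 10]
  After 'pick 0': [-3, 0, -7, 5, 10, 10]
  After 'pick 2': [-3, 0, -7, 5, 10, 10, 5]
Program B final stack: [-3, 0, -7, 5, 10, 10, 5]
Same: yes

Answer: yes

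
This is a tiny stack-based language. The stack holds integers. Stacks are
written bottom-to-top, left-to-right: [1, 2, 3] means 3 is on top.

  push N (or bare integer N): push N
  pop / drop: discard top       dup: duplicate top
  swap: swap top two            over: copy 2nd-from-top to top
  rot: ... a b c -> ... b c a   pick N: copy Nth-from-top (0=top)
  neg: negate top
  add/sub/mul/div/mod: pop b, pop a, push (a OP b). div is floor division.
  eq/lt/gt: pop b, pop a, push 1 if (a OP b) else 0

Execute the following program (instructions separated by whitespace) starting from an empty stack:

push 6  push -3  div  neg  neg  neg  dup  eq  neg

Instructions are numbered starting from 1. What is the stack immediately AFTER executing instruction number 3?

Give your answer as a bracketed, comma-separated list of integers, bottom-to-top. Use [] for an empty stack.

Answer: [-2]

Derivation:
Step 1 ('push 6'): [6]
Step 2 ('push -3'): [6, -3]
Step 3 ('div'): [-2]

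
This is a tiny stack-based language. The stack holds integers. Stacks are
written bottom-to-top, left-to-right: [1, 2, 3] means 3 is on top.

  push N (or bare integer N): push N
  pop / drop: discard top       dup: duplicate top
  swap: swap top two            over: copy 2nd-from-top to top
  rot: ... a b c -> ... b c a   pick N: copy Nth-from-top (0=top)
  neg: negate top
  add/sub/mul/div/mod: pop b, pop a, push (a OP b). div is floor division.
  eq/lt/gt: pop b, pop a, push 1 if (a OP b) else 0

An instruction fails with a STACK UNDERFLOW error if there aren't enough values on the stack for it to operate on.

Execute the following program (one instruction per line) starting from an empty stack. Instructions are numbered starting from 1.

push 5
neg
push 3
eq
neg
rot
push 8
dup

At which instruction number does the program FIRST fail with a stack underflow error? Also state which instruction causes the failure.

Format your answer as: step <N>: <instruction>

Step 1 ('push 5'): stack = [5], depth = 1
Step 2 ('neg'): stack = [-5], depth = 1
Step 3 ('push 3'): stack = [-5, 3], depth = 2
Step 4 ('eq'): stack = [0], depth = 1
Step 5 ('neg'): stack = [0], depth = 1
Step 6 ('rot'): needs 3 value(s) but depth is 1 — STACK UNDERFLOW

Answer: step 6: rot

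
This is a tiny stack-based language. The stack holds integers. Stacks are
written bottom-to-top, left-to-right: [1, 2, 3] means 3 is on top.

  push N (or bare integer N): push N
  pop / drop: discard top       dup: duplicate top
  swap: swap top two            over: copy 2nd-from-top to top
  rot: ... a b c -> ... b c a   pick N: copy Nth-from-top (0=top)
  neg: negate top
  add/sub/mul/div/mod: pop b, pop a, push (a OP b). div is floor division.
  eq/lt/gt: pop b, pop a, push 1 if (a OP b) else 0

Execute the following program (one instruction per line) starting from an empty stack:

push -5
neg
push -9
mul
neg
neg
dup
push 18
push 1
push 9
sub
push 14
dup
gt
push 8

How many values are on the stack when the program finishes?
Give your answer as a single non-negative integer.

Answer: 6

Derivation:
After 'push -5': stack = [-5] (depth 1)
After 'neg': stack = [5] (depth 1)
After 'push -9': stack = [5, -9] (depth 2)
After 'mul': stack = [-45] (depth 1)
After 'neg': stack = [45] (depth 1)
After 'neg': stack = [-45] (depth 1)
After 'dup': stack = [-45, -45] (depth 2)
After 'push 18': stack = [-45, -45, 18] (depth 3)
After 'push 1': stack = [-45, -45, 18, 1] (depth 4)
After 'push 9': stack = [-45, -45, 18, 1, 9] (depth 5)
After 'sub': stack = [-45, -45, 18, -8] (depth 4)
After 'push 14': stack = [-45, -45, 18, -8, 14] (depth 5)
After 'dup': stack = [-45, -45, 18, -8, 14, 14] (depth 6)
After 'gt': stack = [-45, -45, 18, -8, 0] (depth 5)
After 'push 8': stack = [-45, -45, 18, -8, 0, 8] (depth 6)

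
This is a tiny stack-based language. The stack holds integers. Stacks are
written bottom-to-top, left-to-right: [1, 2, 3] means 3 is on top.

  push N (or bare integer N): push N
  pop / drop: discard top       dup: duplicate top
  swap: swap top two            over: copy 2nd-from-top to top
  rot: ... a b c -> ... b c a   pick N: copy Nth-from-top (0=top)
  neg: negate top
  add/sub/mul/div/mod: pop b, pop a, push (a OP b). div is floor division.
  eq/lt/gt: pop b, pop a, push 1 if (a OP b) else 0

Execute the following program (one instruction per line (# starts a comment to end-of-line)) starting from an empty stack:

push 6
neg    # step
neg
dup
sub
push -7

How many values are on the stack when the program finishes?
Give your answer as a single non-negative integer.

Answer: 2

Derivation:
After 'push 6': stack = [6] (depth 1)
After 'neg': stack = [-6] (depth 1)
After 'neg': stack = [6] (depth 1)
After 'dup': stack = [6, 6] (depth 2)
After 'sub': stack = [0] (depth 1)
After 'push -7': stack = [0, -7] (depth 2)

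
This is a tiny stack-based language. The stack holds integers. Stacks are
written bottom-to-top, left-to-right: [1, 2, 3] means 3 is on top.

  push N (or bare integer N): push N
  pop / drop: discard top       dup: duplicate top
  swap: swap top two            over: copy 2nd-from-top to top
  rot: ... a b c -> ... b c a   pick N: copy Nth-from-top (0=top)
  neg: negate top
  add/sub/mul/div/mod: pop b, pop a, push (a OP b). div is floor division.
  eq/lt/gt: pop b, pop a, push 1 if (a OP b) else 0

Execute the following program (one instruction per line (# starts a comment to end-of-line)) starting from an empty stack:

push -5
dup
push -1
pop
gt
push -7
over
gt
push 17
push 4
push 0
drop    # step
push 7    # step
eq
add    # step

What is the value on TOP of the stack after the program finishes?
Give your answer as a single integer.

After 'push -5': [-5]
After 'dup': [-5, -5]
After 'push -1': [-5, -5, -1]
After 'pop': [-5, -5]
After 'gt': [0]
After 'push -7': [0, -7]
After 'over': [0, -7, 0]
After 'gt': [0, 0]
After 'push 17': [0, 0, 17]
After 'push 4': [0, 0, 17, 4]
After 'push 0': [0, 0, 17, 4, 0]
After 'drop': [0, 0, 17, 4]
After 'push 7': [0, 0, 17, 4, 7]
After 'eq': [0, 0, 17, 0]
After 'add': [0, 0, 17]

Answer: 17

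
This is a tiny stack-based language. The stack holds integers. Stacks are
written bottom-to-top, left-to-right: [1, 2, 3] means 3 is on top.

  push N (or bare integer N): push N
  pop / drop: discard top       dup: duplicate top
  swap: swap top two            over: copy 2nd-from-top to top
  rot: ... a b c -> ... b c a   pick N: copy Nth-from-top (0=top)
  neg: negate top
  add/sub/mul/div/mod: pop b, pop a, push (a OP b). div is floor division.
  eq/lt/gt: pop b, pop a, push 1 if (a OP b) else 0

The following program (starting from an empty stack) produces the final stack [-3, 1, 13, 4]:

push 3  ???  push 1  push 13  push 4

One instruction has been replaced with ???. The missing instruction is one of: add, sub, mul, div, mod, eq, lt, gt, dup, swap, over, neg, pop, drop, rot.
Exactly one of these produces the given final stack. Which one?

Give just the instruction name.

Stack before ???: [3]
Stack after ???:  [-3]
The instruction that transforms [3] -> [-3] is: neg

Answer: neg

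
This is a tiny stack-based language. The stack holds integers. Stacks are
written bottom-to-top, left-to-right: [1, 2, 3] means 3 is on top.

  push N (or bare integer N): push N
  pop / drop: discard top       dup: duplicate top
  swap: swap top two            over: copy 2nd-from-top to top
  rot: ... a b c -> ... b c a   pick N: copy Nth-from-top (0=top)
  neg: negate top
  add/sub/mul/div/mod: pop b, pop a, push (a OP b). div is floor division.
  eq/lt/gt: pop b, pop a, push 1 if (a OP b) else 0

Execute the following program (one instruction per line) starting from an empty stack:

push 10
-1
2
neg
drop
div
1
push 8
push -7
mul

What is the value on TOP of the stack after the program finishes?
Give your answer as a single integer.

After 'push 10': [10]
After 'push -1': [10, -1]
After 'push 2': [10, -1, 2]
After 'neg': [10, -1, -2]
After 'drop': [10, -1]
After 'div': [-10]
After 'push 1': [-10, 1]
After 'push 8': [-10, 1, 8]
After 'push -7': [-10, 1, 8, -7]
After 'mul': [-10, 1, -56]

Answer: -56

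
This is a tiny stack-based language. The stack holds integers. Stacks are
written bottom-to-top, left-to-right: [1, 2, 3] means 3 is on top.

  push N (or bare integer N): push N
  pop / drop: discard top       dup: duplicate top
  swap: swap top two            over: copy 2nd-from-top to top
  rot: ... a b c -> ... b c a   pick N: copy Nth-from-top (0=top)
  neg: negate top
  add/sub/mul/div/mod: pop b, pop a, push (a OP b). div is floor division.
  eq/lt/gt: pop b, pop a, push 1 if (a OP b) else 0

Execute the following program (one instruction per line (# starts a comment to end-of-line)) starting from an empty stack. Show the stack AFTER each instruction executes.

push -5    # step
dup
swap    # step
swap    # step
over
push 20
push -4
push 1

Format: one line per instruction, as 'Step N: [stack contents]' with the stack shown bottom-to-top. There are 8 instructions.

Step 1: [-5]
Step 2: [-5, -5]
Step 3: [-5, -5]
Step 4: [-5, -5]
Step 5: [-5, -5, -5]
Step 6: [-5, -5, -5, 20]
Step 7: [-5, -5, -5, 20, -4]
Step 8: [-5, -5, -5, 20, -4, 1]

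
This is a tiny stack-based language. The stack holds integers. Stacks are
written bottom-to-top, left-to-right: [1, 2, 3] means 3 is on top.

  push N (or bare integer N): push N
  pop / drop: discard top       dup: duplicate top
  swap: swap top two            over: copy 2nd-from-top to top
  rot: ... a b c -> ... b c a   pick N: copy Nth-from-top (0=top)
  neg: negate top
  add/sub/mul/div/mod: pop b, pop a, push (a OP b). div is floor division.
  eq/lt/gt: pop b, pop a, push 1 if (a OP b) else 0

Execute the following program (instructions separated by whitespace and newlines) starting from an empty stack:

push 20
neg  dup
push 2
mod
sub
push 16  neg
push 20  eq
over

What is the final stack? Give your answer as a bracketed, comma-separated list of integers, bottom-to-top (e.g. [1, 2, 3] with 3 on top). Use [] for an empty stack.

Answer: [-20, 0, -20]

Derivation:
After 'push 20': [20]
After 'neg': [-20]
After 'dup': [-20, -20]
After 'push 2': [-20, -20, 2]
After 'mod': [-20, 0]
After 'sub': [-20]
After 'push 16': [-20, 16]
After 'neg': [-20, -16]
After 'push 20': [-20, -16, 20]
After 'eq': [-20, 0]
After 'over': [-20, 0, -20]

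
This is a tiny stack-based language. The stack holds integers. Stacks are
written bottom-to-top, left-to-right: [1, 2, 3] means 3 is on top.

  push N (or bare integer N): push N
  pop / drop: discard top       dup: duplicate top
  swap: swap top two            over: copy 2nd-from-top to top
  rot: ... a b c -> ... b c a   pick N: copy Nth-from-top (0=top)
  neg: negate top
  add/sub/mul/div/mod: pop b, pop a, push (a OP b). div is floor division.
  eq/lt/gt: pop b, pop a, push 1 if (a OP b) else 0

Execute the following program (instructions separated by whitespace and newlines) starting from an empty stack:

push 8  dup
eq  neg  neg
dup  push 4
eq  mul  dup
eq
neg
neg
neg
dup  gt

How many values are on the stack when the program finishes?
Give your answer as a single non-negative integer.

After 'push 8': stack = [8] (depth 1)
After 'dup': stack = [8, 8] (depth 2)
After 'eq': stack = [1] (depth 1)
After 'neg': stack = [-1] (depth 1)
After 'neg': stack = [1] (depth 1)
After 'dup': stack = [1, 1] (depth 2)
After 'push 4': stack = [1, 1, 4] (depth 3)
After 'eq': stack = [1, 0] (depth 2)
After 'mul': stack = [0] (depth 1)
After 'dup': stack = [0, 0] (depth 2)
After 'eq': stack = [1] (depth 1)
After 'neg': stack = [-1] (depth 1)
After 'neg': stack = [1] (depth 1)
After 'neg': stack = [-1] (depth 1)
After 'dup': stack = [-1, -1] (depth 2)
After 'gt': stack = [0] (depth 1)

Answer: 1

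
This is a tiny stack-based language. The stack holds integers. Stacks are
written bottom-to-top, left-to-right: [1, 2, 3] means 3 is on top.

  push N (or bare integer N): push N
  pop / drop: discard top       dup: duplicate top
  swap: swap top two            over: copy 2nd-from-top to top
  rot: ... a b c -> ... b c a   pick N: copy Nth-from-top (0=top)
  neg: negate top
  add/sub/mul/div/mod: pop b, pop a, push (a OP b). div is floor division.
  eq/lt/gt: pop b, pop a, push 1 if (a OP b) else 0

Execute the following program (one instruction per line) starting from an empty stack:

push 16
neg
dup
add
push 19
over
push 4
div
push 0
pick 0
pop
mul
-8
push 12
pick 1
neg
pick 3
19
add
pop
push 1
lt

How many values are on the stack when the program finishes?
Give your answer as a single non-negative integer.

Answer: 6

Derivation:
After 'push 16': stack = [16] (depth 1)
After 'neg': stack = [-16] (depth 1)
After 'dup': stack = [-16, -16] (depth 2)
After 'add': stack = [-32] (depth 1)
After 'push 19': stack = [-32, 19] (depth 2)
After 'over': stack = [-32, 19, -32] (depth 3)
After 'push 4': stack = [-32, 19, -32, 4] (depth 4)
After 'div': stack = [-32, 19, -8] (depth 3)
After 'push 0': stack = [-32, 19, -8, 0] (depth 4)
After 'pick 0': stack = [-32, 19, -8, 0, 0] (depth 5)
  ...
After 'push -8': stack = [-32, 19, 0, -8] (depth 4)
After 'push 12': stack = [-32, 19, 0, -8, 12] (depth 5)
After 'pick 1': stack = [-32, 19, 0, -8, 12, -8] (depth 6)
After 'neg': stack = [-32, 19, 0, -8, 12, 8] (depth 6)
After 'pick 3': stack = [-32, 19, 0, -8, 12, 8, 0] (depth 7)
After 'push 19': stack = [-32, 19, 0, -8, 12, 8, 0, 19] (depth 8)
After 'add': stack = [-32, 19, 0, -8, 12, 8, 19] (depth 7)
After 'pop': stack = [-32, 19, 0, -8, 12, 8] (depth 6)
After 'push 1': stack = [-32, 19, 0, -8, 12, 8, 1] (depth 7)
After 'lt': stack = [-32, 19, 0, -8, 12, 0] (depth 6)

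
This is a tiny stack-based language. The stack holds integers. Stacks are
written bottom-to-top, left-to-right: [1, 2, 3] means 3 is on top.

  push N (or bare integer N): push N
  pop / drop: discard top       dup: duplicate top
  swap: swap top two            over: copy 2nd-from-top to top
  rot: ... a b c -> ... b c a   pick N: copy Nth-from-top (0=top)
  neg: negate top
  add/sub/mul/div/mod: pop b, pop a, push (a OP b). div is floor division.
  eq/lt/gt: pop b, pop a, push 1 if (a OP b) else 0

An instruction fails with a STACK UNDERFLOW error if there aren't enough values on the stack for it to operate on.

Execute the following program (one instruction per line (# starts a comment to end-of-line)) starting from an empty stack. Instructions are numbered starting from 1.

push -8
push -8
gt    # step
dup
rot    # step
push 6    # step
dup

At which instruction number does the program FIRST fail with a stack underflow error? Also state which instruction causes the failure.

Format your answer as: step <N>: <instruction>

Step 1 ('push -8'): stack = [-8], depth = 1
Step 2 ('push -8'): stack = [-8, -8], depth = 2
Step 3 ('gt'): stack = [0], depth = 1
Step 4 ('dup'): stack = [0, 0], depth = 2
Step 5 ('rot'): needs 3 value(s) but depth is 2 — STACK UNDERFLOW

Answer: step 5: rot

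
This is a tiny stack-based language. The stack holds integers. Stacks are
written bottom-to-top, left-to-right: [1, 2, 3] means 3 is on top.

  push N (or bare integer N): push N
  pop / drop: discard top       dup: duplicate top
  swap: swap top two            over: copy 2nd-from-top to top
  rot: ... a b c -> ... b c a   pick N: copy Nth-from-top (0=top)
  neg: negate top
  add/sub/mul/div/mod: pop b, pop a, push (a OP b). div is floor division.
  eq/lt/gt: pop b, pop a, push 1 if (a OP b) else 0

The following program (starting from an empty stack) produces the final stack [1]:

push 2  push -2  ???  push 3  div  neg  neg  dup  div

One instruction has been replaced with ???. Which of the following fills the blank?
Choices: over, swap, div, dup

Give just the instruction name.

Answer: div

Derivation:
Stack before ???: [2, -2]
Stack after ???:  [-1]
Checking each choice:
  over: division by zero
  swap: division by zero
  div: MATCH
  dup: produces [2, -2, 1]


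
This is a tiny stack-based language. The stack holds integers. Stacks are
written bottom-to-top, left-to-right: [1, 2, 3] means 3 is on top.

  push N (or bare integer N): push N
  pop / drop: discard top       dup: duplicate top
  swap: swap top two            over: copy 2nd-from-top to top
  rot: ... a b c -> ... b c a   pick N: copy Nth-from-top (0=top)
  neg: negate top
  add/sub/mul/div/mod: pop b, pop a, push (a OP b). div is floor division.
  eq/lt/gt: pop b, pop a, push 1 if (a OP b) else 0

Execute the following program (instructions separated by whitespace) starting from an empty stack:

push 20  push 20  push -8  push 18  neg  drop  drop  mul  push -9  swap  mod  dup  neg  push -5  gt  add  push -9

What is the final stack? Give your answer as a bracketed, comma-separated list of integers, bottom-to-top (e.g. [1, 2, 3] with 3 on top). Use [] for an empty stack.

Answer: [391, -9]

Derivation:
After 'push 20': [20]
After 'push 20': [20, 20]
After 'push -8': [20, 20, -8]
After 'push 18': [20, 20, -8, 18]
After 'neg': [20, 20, -8, -18]
After 'drop': [20, 20, -8]
After 'drop': [20, 20]
After 'mul': [400]
After 'push -9': [400, -9]
After 'swap': [-9, 400]
After 'mod': [391]
After 'dup': [391, 391]
After 'neg': [391, -391]
After 'push -5': [391, -391, -5]
After 'gt': [391, 0]
After 'add': [391]
After 'push -9': [391, -9]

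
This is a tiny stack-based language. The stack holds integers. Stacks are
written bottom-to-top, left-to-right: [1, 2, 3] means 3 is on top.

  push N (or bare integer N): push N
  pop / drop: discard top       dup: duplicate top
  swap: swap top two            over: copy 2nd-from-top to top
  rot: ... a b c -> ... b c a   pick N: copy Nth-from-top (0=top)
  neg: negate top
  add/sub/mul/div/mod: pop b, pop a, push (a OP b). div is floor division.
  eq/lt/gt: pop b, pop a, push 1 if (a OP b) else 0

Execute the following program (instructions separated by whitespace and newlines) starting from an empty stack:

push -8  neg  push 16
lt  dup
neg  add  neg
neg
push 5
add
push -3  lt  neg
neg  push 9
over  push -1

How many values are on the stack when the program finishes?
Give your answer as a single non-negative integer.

After 'push -8': stack = [-8] (depth 1)
After 'neg': stack = [8] (depth 1)
After 'push 16': stack = [8, 16] (depth 2)
After 'lt': stack = [1] (depth 1)
After 'dup': stack = [1, 1] (depth 2)
After 'neg': stack = [1, -1] (depth 2)
After 'add': stack = [0] (depth 1)
After 'neg': stack = [0] (depth 1)
After 'neg': stack = [0] (depth 1)
After 'push 5': stack = [0, 5] (depth 2)
After 'add': stack = [5] (depth 1)
After 'push -3': stack = [5, -3] (depth 2)
After 'lt': stack = [0] (depth 1)
After 'neg': stack = [0] (depth 1)
After 'neg': stack = [0] (depth 1)
After 'push 9': stack = [0, 9] (depth 2)
After 'over': stack = [0, 9, 0] (depth 3)
After 'push -1': stack = [0, 9, 0, -1] (depth 4)

Answer: 4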